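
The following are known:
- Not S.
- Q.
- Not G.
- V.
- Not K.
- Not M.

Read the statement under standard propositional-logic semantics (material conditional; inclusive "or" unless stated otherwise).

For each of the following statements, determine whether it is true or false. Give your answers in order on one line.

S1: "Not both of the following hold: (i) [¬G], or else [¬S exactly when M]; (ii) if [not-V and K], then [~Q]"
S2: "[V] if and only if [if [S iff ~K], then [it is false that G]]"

S1: This is (~G | (~S <-> M)) nand ((~V & K) -> ~Q).

~G = ~F = T
~S = ~F = T
~S <-> M = T <-> F = F
~G | (~S <-> M) = T | F = T
~V = ~T = F
~V & K = F & F = F
~Q = ~T = F
(~V & K) -> ~Q = F -> F = T
(~G | (~S <-> M)) nand ((~V & K) -> ~Q) = T nand T = F
So S1 is false.

S2: Parsed as V <-> ((S <-> ~K) -> ~G)

~K = ~F = T
S <-> ~K = F <-> T = F
~G = ~F = T
(S <-> ~K) -> ~G = F -> T = T
V <-> ((S <-> ~K) -> ~G) = T <-> T = T
Thus S2 is true.

S1 False / S2 True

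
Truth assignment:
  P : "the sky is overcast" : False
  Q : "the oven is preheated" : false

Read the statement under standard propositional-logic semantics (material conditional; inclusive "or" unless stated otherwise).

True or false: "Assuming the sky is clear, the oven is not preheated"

true

Values: P=F, Q=F.
In symbols: ~P -> ~Q

~P = ~F = T
~Q = ~F = T
~P -> ~Q = T -> T = T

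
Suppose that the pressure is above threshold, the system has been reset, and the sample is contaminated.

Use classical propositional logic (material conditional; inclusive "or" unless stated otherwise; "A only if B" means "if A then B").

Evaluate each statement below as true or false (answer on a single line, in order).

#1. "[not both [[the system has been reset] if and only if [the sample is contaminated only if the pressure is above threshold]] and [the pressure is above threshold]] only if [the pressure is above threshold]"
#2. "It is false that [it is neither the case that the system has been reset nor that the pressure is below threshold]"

#1 true, #2 true

Let M = "the system has been reset" (True), L = "the sample is contaminated" (True), R = "the pressure is above threshold" (True).

#1: Parsed as ((M iff (L -> R)) nand R) -> R

L -> R = True -> True = True
M iff (L -> R) = True iff True = True
(M iff (L -> R)) nand R = True nand True = False
((M iff (L -> R)) nand R) -> R = False -> True = True
Hence #1 is true.

#2: Formalization: not (M nor not R)

not R = not True = False
M nor not R = True nor False = False
not (M nor not R) = not False = True
Hence #2 is true.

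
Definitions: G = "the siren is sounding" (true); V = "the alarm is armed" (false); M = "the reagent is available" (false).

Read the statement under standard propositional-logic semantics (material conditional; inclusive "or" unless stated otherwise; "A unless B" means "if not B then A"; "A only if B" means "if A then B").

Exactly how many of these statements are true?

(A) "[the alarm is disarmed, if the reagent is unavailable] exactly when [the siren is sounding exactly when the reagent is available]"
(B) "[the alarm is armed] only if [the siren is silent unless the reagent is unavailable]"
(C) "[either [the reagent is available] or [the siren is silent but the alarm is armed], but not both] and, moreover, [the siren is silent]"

(A): In symbols: (not M -> not V) iff (G iff M)

not M = not False = True
not V = not False = True
not M -> not V = True -> True = True
G iff M = True iff False = False
(not M -> not V) iff (G iff M) = True iff False = False
Thus (A) is false.

(B): This is V -> (not G or not M).

not G = not True = False
not M = not False = True
not G or not M = False or True = True
V -> (not G or not M) = False -> True = True
Hence (B) is true.

(C): Formalization: (M xor (not G and V)) and not G

not G = not True = False
not G and V = False and False = False
M xor (not G and V) = False xor False = False
not G = not True = False
(M xor (not G and V)) and not G = False and False = False
So (C) is false.

1 of the 3 statements is true.

1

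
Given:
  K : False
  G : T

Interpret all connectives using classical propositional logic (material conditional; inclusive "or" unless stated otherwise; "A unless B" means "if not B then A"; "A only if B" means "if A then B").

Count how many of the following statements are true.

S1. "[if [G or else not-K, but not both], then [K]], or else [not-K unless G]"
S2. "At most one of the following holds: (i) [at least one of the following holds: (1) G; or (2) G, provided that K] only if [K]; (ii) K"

S1: In symbols: ((G ⊕ ¬K) → K) ∨ (¬K ∨ G)

¬K = ¬F = T
G ⊕ ¬K = T ⊕ T = F
(G ⊕ ¬K) → K = F → F = T
¬K = ¬F = T
¬K ∨ G = T ∨ T = T
((G ⊕ ¬K) → K) ∨ (¬K ∨ G) = T ∨ T = T
So S1 is true.

S2: Formalization: ((G ∨ (K → G)) → K) ↑ K

K → G = F → T = T
G ∨ (K → G) = T ∨ T = T
(G ∨ (K → G)) → K = T → F = F
((G ∨ (K → G)) → K) ↑ K = F ↑ F = T
So S2 is true.

Count: 2.

2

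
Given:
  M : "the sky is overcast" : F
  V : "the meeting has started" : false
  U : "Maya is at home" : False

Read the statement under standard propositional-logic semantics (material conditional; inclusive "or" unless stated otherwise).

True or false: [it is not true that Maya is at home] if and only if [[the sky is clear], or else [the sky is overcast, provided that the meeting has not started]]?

True

Values: U=F, M=F, V=F.
This is ¬U ↔ (¬M ∨ (¬V → M)).

¬U = ¬F = T
¬M = ¬F = T
¬V = ¬F = T
¬V → M = T → F = F
¬M ∨ (¬V → M) = T ∨ F = T
¬U ↔ (¬M ∨ (¬V → M)) = T ↔ T = T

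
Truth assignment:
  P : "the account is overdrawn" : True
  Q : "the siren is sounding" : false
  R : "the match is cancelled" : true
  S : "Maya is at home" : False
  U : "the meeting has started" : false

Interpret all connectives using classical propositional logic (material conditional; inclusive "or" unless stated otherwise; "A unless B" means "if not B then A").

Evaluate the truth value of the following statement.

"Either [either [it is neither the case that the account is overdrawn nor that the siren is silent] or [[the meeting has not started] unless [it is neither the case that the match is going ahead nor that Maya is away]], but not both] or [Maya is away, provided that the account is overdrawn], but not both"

Formalization: ((P nor not Q) xor (not U or (not R nor not S))) xor (P -> not S)

not Q = not False = True
P nor not Q = True nor True = False
not U = not False = True
not R = not True = False
not S = not False = True
not R nor not S = False nor True = False
not U or (not R nor not S) = True or False = True
(P nor not Q) xor (not U or (not R nor not S)) = False xor True = True
not S = not False = True
P -> not S = True -> True = True
((P nor not Q) xor (not U or (not R nor not S))) xor (P -> not S) = True xor True = False

The statement is false.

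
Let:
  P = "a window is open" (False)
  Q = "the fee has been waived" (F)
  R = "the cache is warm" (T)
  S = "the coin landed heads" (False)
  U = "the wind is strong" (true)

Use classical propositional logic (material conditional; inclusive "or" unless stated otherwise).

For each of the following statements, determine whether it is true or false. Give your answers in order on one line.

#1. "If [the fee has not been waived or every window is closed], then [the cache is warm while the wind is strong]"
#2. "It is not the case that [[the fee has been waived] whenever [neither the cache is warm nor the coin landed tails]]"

#1 true / #2 false

#1: Formalization: (~Q | ~P) -> (R & U)

~Q = ~F = T
~P = ~F = T
~Q | ~P = T | T = T
R & U = T & T = T
(~Q | ~P) -> (R & U) = T -> T = T
Hence #1 is true.

#2: Parsed as ~((R nor ~S) -> Q)

~S = ~F = T
R nor ~S = T nor T = F
(R nor ~S) -> Q = F -> F = T
~((R nor ~S) -> Q) = ~T = F
Hence #2 is false.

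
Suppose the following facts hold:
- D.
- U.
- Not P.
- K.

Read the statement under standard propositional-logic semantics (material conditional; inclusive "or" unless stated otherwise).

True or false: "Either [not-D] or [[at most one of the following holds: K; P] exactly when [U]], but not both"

Parsed as ¬D ⊕ ((K ↑ P) ↔ U)

¬D = ¬T = F
K ↑ P = T ↑ F = T
(K ↑ P) ↔ U = T ↔ T = T
¬D ⊕ ((K ↑ P) ↔ U) = F ⊕ T = T

True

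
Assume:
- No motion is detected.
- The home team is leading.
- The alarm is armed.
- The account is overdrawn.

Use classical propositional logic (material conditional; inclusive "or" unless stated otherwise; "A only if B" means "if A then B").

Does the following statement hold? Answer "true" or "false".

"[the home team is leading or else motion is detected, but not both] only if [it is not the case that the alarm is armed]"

false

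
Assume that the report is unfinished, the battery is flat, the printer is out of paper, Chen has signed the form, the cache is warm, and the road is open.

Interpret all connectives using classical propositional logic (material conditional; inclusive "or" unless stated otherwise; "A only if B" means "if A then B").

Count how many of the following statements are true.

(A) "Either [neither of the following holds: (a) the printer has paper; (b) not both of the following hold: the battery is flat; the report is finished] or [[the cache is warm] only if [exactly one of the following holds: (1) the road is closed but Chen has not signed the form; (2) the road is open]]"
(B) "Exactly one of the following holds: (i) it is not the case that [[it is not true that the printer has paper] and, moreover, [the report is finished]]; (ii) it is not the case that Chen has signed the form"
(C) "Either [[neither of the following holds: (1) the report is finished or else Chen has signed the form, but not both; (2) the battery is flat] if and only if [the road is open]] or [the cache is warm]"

3

Let R = "the printer has paper" (F), Q = "the battery is charged" (F), P = "the report is finished" (F), U = "the cache is warm" (T), V = "the road is closed" (F), S = "Chen has signed the form" (T).

(A): In symbols: (R nor (~Q nand P)) | (U -> ((V & ~S) xor ~V))

~Q = ~F = T
~Q nand P = T nand F = T
R nor (~Q nand P) = F nor T = F
~S = ~T = F
V & ~S = F & F = F
~V = ~F = T
(V & ~S) xor ~V = F xor T = T
U -> ((V & ~S) xor ~V) = T -> T = T
(R nor (~Q nand P)) | (U -> ((V & ~S) xor ~V)) = F | T = T
Hence (A) is true.

(B): Parsed as ~(~R & P) xor ~S

~R = ~F = T
~R & P = T & F = F
~(~R & P) = ~F = T
~S = ~T = F
~(~R & P) xor ~S = T xor F = T
Thus (B) is true.

(C): Formalization: (((P xor S) nor ~Q) <-> ~V) | U

P xor S = F xor T = T
~Q = ~F = T
(P xor S) nor ~Q = T nor T = F
~V = ~F = T
((P xor S) nor ~Q) <-> ~V = F <-> T = F
(((P xor S) nor ~Q) <-> ~V) | U = F | T = T
Hence (C) is true.

Count: 3.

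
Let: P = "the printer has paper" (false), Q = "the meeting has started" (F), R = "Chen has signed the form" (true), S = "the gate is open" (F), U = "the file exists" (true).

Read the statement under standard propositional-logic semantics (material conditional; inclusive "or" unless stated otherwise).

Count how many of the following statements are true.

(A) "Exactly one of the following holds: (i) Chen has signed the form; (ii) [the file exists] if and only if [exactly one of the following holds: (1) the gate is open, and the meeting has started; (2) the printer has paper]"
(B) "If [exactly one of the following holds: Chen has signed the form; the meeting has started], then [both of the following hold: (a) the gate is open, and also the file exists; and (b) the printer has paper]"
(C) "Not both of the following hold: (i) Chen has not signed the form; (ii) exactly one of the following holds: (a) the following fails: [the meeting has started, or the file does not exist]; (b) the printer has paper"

2

(A): Formalization: R xor (U iff ((S and Q) xor P))

S and Q = False and False = False
(S and Q) xor P = False xor False = False
U iff ((S and Q) xor P) = True iff False = False
R xor (U iff ((S and Q) xor P)) = True xor False = True
Thus (A) is true.

(B): Formalization: (R xor Q) -> ((S and U) and P)

R xor Q = True xor False = True
S and U = False and True = False
(S and U) and P = False and False = False
(R xor Q) -> ((S and U) and P) = True -> False = False
Hence (B) is false.

(C): Parsed as not R nand (not (Q or not U) xor P)

not R = not True = False
not U = not True = False
Q or not U = False or False = False
not (Q or not U) = not False = True
not (Q or not U) xor P = True xor False = True
not R nand (not (Q or not U) xor P) = False nand True = True
So (C) is true.

Count: 2.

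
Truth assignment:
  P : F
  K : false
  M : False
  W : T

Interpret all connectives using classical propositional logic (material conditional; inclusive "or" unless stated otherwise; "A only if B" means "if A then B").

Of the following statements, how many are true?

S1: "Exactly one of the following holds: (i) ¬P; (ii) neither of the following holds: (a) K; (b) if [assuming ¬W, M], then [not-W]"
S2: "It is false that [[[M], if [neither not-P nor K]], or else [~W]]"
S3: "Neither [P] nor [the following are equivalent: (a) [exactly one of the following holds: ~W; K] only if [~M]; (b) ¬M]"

S1: Parsed as ~P xor (K nor ((~W -> M) -> ~W))

~P = ~F = T
~W = ~T = F
~W -> M = F -> F = T
~W = ~T = F
(~W -> M) -> ~W = T -> F = F
K nor ((~W -> M) -> ~W) = F nor F = T
~P xor (K nor ((~W -> M) -> ~W)) = T xor T = F
Thus S1 is false.

S2: Parsed as ~(((~P nor K) -> M) | ~W)

~P = ~F = T
~P nor K = T nor F = F
(~P nor K) -> M = F -> F = T
~W = ~T = F
((~P nor K) -> M) | ~W = T | F = T
~(((~P nor K) -> M) | ~W) = ~T = F
Thus S2 is false.

S3: Parsed as P nor (((~W xor K) -> ~M) <-> ~M)

~W = ~T = F
~W xor K = F xor F = F
~M = ~F = T
(~W xor K) -> ~M = F -> T = T
~M = ~F = T
((~W xor K) -> ~M) <-> ~M = T <-> T = T
P nor (((~W xor K) -> ~M) <-> ~M) = F nor T = F
So S3 is false.

True statements: 0 (none).

0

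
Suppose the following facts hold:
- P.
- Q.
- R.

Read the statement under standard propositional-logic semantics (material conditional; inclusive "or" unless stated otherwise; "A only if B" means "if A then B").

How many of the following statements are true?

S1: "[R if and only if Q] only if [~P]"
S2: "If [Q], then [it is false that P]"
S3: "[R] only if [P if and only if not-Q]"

S1: Parsed as (R <-> Q) -> ~P

R <-> Q = T <-> T = T
~P = ~T = F
(R <-> Q) -> ~P = T -> F = F
So S1 is false.

S2: Formalization: Q -> ~P

~P = ~T = F
Q -> ~P = T -> F = F
Thus S2 is false.

S3: Formalization: R -> (P <-> ~Q)

~Q = ~T = F
P <-> ~Q = T <-> F = F
R -> (P <-> ~Q) = T -> F = F
So S3 is false.

True statements: 0 (none).

0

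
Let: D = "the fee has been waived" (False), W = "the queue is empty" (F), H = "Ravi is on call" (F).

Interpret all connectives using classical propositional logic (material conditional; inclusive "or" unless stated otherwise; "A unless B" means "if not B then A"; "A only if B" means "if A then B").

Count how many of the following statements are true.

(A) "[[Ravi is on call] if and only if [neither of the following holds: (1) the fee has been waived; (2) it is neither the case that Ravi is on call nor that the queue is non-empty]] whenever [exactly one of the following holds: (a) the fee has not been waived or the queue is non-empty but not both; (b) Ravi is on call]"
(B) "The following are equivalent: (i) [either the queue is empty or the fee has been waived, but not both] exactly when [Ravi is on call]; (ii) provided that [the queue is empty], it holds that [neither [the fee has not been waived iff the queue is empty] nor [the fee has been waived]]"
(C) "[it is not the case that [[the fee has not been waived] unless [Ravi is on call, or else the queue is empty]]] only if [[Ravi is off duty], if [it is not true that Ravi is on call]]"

3

(A): Formalization: ((not D xor not W) xor H) -> (H iff (D nor (H nor not W)))

not D = not False = True
not W = not False = True
not D xor not W = True xor True = False
(not D xor not W) xor H = False xor False = False
not W = not False = True
H nor not W = False nor True = False
D nor (H nor not W) = False nor False = True
H iff (D nor (H nor not W)) = False iff True = False
((not D xor not W) xor H) -> (H iff (D nor (H nor not W))) = False -> False = True
So (A) is true.

(B): Formalization: ((W xor D) iff H) iff (W -> ((not D iff W) nor D))

W xor D = False xor False = False
(W xor D) iff H = False iff False = True
not D = not False = True
not D iff W = True iff False = False
(not D iff W) nor D = False nor False = True
W -> ((not D iff W) nor D) = False -> True = True
((W xor D) iff H) iff (W -> ((not D iff W) nor D)) = True iff True = True
Hence (B) is true.

(C): Formalization: not (not D or (H or W)) -> (not H -> not H)

not D = not False = True
H or W = False or False = False
not D or (H or W) = True or False = True
not (not D or (H or W)) = not True = False
not H = not False = True
not H = not False = True
not H -> not H = True -> True = True
not (not D or (H or W)) -> (not H -> not H) = False -> True = True
Hence (C) is true.

Count: 3.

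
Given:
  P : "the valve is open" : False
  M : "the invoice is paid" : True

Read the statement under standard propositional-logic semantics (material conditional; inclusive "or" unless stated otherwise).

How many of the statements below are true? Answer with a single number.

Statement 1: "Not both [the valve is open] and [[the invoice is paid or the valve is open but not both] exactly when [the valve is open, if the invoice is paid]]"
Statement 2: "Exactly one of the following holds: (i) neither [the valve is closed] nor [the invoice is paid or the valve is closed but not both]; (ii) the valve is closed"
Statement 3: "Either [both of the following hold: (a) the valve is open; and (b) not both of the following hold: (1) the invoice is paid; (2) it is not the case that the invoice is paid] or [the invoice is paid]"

3

Statement 1: Parsed as P nand ((M xor P) iff (M -> P))

M xor P = True xor False = True
M -> P = True -> False = False
(M xor P) iff (M -> P) = True iff False = False
P nand ((M xor P) iff (M -> P)) = False nand False = True
So Statement 1 is true.

Statement 2: Formalization: (not P nor (M xor not P)) xor not P

not P = not False = True
not P = not False = True
M xor not P = True xor True = False
not P nor (M xor not P) = True nor False = False
not P = not False = True
(not P nor (M xor not P)) xor not P = False xor True = True
Hence Statement 2 is true.

Statement 3: This is (P and (M nand not M)) or M.

not M = not True = False
M nand not M = True nand False = True
P and (M nand not M) = False and True = False
(P and (M nand not M)) or M = False or True = True
So Statement 3 is true.

Count: 3.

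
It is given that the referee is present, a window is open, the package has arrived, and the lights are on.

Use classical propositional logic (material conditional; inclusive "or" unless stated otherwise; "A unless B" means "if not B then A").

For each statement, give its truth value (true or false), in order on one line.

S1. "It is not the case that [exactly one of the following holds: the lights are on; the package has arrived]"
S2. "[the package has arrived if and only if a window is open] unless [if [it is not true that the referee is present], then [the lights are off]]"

Let S = "the lights are on" (T), K = "the package has arrived" (T), W = "a window is open" (T), D = "the referee is present" (T).

S1: This is ¬(S ⊕ K).

S ⊕ K = T ⊕ T = F
¬(S ⊕ K) = ¬F = T
Thus S1 is true.

S2: Parsed as (K ↔ W) ∨ (¬D → ¬S)

K ↔ W = T ↔ T = T
¬D = ¬T = F
¬S = ¬T = F
¬D → ¬S = F → F = T
(K ↔ W) ∨ (¬D → ¬S) = T ∨ T = T
Hence S2 is true.

S1 T / S2 T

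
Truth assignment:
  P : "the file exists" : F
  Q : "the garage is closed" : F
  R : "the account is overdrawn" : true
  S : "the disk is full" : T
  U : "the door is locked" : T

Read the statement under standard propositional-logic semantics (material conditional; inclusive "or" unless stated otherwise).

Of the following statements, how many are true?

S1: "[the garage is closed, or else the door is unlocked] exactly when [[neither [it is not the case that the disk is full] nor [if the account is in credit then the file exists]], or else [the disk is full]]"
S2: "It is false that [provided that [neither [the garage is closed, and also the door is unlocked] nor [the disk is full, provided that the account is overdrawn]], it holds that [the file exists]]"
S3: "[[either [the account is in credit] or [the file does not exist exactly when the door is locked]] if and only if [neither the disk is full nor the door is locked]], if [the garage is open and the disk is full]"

S1: In symbols: (Q ∨ ¬U) ↔ ((¬S ↓ (¬R → P)) ∨ S)

¬U = ¬T = F
Q ∨ ¬U = F ∨ F = F
¬S = ¬T = F
¬R = ¬T = F
¬R → P = F → F = T
¬S ↓ (¬R → P) = F ↓ T = F
(¬S ↓ (¬R → P)) ∨ S = F ∨ T = T
(Q ∨ ¬U) ↔ ((¬S ↓ (¬R → P)) ∨ S) = F ↔ T = F
Hence S1 is false.

S2: In symbols: ¬(((Q ∧ ¬U) ↓ (R → S)) → P)

¬U = ¬T = F
Q ∧ ¬U = F ∧ F = F
R → S = T → T = T
(Q ∧ ¬U) ↓ (R → S) = F ↓ T = F
((Q ∧ ¬U) ↓ (R → S)) → P = F → F = T
¬(((Q ∧ ¬U) ↓ (R → S)) → P) = ¬T = F
Thus S2 is false.

S3: Parsed as (¬Q ∧ S) → ((¬R ∨ (¬P ↔ U)) ↔ (S ↓ U))

¬Q = ¬F = T
¬Q ∧ S = T ∧ T = T
¬R = ¬T = F
¬P = ¬F = T
¬P ↔ U = T ↔ T = T
¬R ∨ (¬P ↔ U) = F ∨ T = T
S ↓ U = T ↓ T = F
(¬R ∨ (¬P ↔ U)) ↔ (S ↓ U) = T ↔ F = F
(¬Q ∧ S) → ((¬R ∨ (¬P ↔ U)) ↔ (S ↓ U)) = T → F = F
Thus S3 is false.

0 of the 3 statements are true (none).

0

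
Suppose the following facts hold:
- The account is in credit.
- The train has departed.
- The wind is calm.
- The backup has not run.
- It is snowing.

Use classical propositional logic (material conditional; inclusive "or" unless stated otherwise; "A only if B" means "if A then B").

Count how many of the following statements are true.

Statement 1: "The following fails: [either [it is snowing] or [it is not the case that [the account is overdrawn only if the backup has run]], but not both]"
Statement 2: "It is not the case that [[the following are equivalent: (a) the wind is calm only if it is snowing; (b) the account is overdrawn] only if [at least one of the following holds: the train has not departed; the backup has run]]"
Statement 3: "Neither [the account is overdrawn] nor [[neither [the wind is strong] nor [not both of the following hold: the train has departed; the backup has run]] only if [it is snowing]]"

0

Let H = "it is snowing" (T), G = "the account is overdrawn" (F), N = "the backup has run" (F), R = "the wind is strong" (F), V = "the train has departed" (T).

Statement 1: This is ¬(H ⊕ ¬(G → N)).

G → N = F → F = T
¬(G → N) = ¬T = F
H ⊕ ¬(G → N) = T ⊕ F = T
¬(H ⊕ ¬(G → N)) = ¬T = F
So Statement 1 is false.

Statement 2: In symbols: ¬(((¬R → H) ↔ G) → (¬V ∨ N))

¬R = ¬F = T
¬R → H = T → T = T
(¬R → H) ↔ G = T ↔ F = F
¬V = ¬T = F
¬V ∨ N = F ∨ F = F
((¬R → H) ↔ G) → (¬V ∨ N) = F → F = T
¬(((¬R → H) ↔ G) → (¬V ∨ N)) = ¬T = F
Hence Statement 2 is false.

Statement 3: This is G ↓ ((R ↓ (V ↑ N)) → H).

V ↑ N = T ↑ F = T
R ↓ (V ↑ N) = F ↓ T = F
(R ↓ (V ↑ N)) → H = F → T = T
G ↓ ((R ↓ (V ↑ N)) → H) = F ↓ T = F
Hence Statement 3 is false.

True statements: 0 (none).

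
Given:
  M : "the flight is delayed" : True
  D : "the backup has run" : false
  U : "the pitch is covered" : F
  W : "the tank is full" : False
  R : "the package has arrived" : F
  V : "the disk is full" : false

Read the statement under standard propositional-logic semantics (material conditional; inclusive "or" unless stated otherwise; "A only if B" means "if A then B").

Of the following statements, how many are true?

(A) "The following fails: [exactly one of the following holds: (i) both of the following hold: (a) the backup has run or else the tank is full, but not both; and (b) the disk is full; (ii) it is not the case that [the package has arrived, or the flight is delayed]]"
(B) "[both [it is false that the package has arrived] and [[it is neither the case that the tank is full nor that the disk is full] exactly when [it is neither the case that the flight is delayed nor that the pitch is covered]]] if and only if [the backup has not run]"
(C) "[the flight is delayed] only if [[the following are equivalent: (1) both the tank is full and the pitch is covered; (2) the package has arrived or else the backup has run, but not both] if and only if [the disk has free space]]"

2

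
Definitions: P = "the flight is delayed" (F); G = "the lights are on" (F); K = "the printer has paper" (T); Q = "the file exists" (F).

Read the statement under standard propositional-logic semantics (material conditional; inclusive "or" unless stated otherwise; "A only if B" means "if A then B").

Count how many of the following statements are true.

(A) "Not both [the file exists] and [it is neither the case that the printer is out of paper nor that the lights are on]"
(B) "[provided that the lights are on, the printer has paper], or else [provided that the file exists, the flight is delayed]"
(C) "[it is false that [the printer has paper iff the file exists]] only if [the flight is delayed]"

2

(A): This is Q nand (not K nor G).

not K = not True = False
not K nor G = False nor False = True
Q nand (not K nor G) = False nand True = True
So (A) is true.

(B): Parsed as (G -> K) or (Q -> P)

G -> K = False -> True = True
Q -> P = False -> False = True
(G -> K) or (Q -> P) = True or True = True
So (B) is true.

(C): This is not (K iff Q) -> P.

K iff Q = True iff False = False
not (K iff Q) = not False = True
not (K iff Q) -> P = True -> False = False
So (C) is false.

Count: 2.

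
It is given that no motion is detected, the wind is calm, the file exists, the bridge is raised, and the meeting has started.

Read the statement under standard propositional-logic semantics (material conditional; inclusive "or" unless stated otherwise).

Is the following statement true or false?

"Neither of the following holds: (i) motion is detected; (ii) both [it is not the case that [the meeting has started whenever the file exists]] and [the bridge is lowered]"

The statement is true.

Let P = "motion is detected" (False), R = "the file exists" (True), U = "the meeting has started" (True), S = "the bridge is raised" (True).
Formalization: P nor (not (R -> U) and not S)

R -> U = True -> True = True
not (R -> U) = not True = False
not S = not True = False
not (R -> U) and not S = False and False = False
P nor (not (R -> U) and not S) = False nor False = True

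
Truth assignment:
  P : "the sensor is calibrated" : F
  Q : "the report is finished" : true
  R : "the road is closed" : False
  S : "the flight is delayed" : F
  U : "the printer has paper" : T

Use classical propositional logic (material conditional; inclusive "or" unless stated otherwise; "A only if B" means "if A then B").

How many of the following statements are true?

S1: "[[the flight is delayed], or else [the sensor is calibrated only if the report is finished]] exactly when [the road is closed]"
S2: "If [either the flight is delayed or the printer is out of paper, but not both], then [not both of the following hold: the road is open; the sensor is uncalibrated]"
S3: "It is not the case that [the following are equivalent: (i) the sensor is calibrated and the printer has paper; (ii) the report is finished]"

2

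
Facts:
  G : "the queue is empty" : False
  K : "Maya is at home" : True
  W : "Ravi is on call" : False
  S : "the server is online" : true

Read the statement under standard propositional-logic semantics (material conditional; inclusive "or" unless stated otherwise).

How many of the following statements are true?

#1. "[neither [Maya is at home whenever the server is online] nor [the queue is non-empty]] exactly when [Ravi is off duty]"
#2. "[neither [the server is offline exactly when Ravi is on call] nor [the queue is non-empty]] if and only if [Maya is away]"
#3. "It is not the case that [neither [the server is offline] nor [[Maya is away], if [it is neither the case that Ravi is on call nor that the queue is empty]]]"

1

#1: Formalization: ((S -> K) nor ~G) <-> ~W

S -> K = T -> T = T
~G = ~F = T
(S -> K) nor ~G = T nor T = F
~W = ~F = T
((S -> K) nor ~G) <-> ~W = F <-> T = F
Thus #1 is false.

#2: Parsed as ((~S <-> W) nor ~G) <-> ~K

~S = ~T = F
~S <-> W = F <-> F = T
~G = ~F = T
(~S <-> W) nor ~G = T nor T = F
~K = ~T = F
((~S <-> W) nor ~G) <-> ~K = F <-> F = T
Hence #2 is true.

#3: In symbols: ~(~S nor ((W nor G) -> ~K))

~S = ~T = F
W nor G = F nor F = T
~K = ~T = F
(W nor G) -> ~K = T -> F = F
~S nor ((W nor G) -> ~K) = F nor F = T
~(~S nor ((W nor G) -> ~K)) = ~T = F
Thus #3 is false.

True statements: 1 (#2).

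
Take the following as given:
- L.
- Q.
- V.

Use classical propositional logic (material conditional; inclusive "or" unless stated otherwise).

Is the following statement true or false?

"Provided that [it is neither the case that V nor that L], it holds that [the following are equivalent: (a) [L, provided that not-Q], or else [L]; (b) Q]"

Parsed as (V ↓ L) → (((¬Q → L) ∨ L) ↔ Q)

V ↓ L = T ↓ T = F
¬Q = ¬T = F
¬Q → L = F → T = T
(¬Q → L) ∨ L = T ∨ T = T
((¬Q → L) ∨ L) ↔ Q = T ↔ T = T
(V ↓ L) → (((¬Q → L) ∨ L) ↔ Q) = F → T = T

True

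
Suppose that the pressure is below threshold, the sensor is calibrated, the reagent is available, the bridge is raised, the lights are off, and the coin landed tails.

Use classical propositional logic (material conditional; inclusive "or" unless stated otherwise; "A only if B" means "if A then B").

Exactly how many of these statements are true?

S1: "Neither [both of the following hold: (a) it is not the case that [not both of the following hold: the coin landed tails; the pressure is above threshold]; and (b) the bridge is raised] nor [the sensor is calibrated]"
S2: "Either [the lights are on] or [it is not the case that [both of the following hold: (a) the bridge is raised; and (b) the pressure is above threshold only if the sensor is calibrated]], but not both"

0

Let V = "the coin landed heads" (F), P = "the pressure is above threshold" (F), S = "the bridge is raised" (T), Q = "the sensor is calibrated" (T), U = "the lights are on" (F).

S1: Formalization: (~(~V nand P) & S) nor Q

~V = ~F = T
~V nand P = T nand F = T
~(~V nand P) = ~T = F
~(~V nand P) & S = F & T = F
(~(~V nand P) & S) nor Q = F nor T = F
So S1 is false.

S2: In symbols: U xor ~(S & (P -> Q))

P -> Q = F -> T = T
S & (P -> Q) = T & T = T
~(S & (P -> Q)) = ~T = F
U xor ~(S & (P -> Q)) = F xor F = F
Thus S2 is false.

Count: 0.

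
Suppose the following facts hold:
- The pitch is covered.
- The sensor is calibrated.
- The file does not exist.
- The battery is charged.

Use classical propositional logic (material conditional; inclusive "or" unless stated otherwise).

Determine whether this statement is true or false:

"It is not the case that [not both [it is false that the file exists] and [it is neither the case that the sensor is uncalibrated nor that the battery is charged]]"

Let W = "the file exists" (F), P = "the sensor is calibrated" (T), U = "the battery is charged" (T).
This is ¬(¬W ↑ (¬P ↓ U)).

¬W = ¬F = T
¬P = ¬T = F
¬P ↓ U = F ↓ T = F
¬W ↑ (¬P ↓ U) = T ↑ F = T
¬(¬W ↑ (¬P ↓ U)) = ¬T = F

False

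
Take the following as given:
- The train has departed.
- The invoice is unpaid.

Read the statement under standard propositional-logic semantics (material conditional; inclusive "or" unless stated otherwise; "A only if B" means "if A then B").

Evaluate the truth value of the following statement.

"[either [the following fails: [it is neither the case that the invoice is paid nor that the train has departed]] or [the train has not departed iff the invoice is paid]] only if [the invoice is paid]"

False.

Let Q = "the invoice is paid" (F), P = "the train has departed" (T).
This is (¬(Q ↓ P) ∨ (¬P ↔ Q)) → Q.

Q ↓ P = F ↓ T = F
¬(Q ↓ P) = ¬F = T
¬P = ¬T = F
¬P ↔ Q = F ↔ F = T
¬(Q ↓ P) ∨ (¬P ↔ Q) = T ∨ T = T
(¬(Q ↓ P) ∨ (¬P ↔ Q)) → Q = T → F = F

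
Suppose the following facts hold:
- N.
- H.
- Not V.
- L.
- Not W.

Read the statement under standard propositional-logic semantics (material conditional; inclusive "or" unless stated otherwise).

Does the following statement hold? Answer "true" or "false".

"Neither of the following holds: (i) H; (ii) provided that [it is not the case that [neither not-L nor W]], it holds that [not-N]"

In symbols: H nor (~(~L nor W) -> ~N)

~L = ~T = F
~L nor W = F nor F = T
~(~L nor W) = ~T = F
~N = ~T = F
~(~L nor W) -> ~N = F -> F = T
H nor (~(~L nor W) -> ~N) = T nor T = F

False.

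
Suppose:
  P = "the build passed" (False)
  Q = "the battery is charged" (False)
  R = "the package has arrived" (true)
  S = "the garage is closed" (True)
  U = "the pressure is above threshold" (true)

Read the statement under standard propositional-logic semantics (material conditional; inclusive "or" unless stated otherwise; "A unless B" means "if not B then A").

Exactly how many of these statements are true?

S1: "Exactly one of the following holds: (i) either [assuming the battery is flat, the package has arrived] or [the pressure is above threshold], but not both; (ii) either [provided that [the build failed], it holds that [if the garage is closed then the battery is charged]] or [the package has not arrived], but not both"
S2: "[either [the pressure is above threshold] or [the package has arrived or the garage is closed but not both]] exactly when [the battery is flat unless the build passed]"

S1: Formalization: ((¬Q → R) ⊕ U) ⊕ ((¬P → (S → Q)) ⊕ ¬R)

¬Q = ¬F = T
¬Q → R = T → T = T
(¬Q → R) ⊕ U = T ⊕ T = F
¬P = ¬F = T
S → Q = T → F = F
¬P → (S → Q) = T → F = F
¬R = ¬T = F
(¬P → (S → Q)) ⊕ ¬R = F ⊕ F = F
((¬Q → R) ⊕ U) ⊕ ((¬P → (S → Q)) ⊕ ¬R) = F ⊕ F = F
Hence S1 is false.

S2: In symbols: (U ∨ (R ⊕ S)) ↔ (¬Q ∨ P)

R ⊕ S = T ⊕ T = F
U ∨ (R ⊕ S) = T ∨ F = T
¬Q = ¬F = T
¬Q ∨ P = T ∨ F = T
(U ∨ (R ⊕ S)) ↔ (¬Q ∨ P) = T ↔ T = T
Thus S2 is true.

True statements: 1 (S2).

1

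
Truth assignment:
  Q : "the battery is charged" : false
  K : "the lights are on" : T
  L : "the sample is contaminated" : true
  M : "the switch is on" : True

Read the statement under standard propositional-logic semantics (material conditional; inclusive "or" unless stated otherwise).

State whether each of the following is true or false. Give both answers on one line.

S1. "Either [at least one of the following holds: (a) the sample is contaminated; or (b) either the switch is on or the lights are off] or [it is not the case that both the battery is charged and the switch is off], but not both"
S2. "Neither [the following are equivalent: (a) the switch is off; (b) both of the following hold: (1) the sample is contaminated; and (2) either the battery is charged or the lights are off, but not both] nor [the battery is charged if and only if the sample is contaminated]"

S1: This is (L | (M | ~K)) xor (Q nand ~M).

~K = ~T = F
M | ~K = T | F = T
L | (M | ~K) = T | T = T
~M = ~T = F
Q nand ~M = F nand F = T
(L | (M | ~K)) xor (Q nand ~M) = T xor T = F
Hence S1 is false.

S2: Formalization: (~M <-> (L & (Q xor ~K))) nor (Q <-> L)

~M = ~T = F
~K = ~T = F
Q xor ~K = F xor F = F
L & (Q xor ~K) = T & F = F
~M <-> (L & (Q xor ~K)) = F <-> F = T
Q <-> L = F <-> T = F
(~M <-> (L & (Q xor ~K))) nor (Q <-> L) = T nor F = F
Thus S2 is false.

S1 F; S2 F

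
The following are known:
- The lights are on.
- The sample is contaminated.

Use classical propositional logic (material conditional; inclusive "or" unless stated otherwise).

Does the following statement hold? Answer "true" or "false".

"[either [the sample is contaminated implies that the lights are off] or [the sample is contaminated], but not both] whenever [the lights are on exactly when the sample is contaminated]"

True.

Let L = "the lights are on" (True), G = "the sample is contaminated" (True).
Formalization: (L iff G) -> ((G -> not L) xor G)

L iff G = True iff True = True
not L = not True = False
G -> not L = True -> False = False
(G -> not L) xor G = False xor True = True
(L iff G) -> ((G -> not L) xor G) = True -> True = True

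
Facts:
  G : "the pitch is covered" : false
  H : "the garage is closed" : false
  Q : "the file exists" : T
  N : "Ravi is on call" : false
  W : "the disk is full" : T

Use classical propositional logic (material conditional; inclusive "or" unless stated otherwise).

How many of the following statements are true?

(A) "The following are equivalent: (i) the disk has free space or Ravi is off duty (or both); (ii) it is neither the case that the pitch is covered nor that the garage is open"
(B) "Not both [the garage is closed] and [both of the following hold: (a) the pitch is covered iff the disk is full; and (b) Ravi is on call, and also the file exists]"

1

(A): Formalization: (~W | ~N) <-> (G nor ~H)

~W = ~T = F
~N = ~F = T
~W | ~N = F | T = T
~H = ~F = T
G nor ~H = F nor T = F
(~W | ~N) <-> (G nor ~H) = T <-> F = F
Hence (A) is false.

(B): This is H nand ((G <-> W) & (N & Q)).

G <-> W = F <-> T = F
N & Q = F & T = F
(G <-> W) & (N & Q) = F & F = F
H nand ((G <-> W) & (N & Q)) = F nand F = T
So (B) is true.

Count: 1.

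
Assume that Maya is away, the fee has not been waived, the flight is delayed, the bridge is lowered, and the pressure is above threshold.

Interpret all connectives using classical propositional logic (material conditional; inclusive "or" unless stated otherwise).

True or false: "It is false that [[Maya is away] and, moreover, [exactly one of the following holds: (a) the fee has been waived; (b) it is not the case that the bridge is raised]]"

Let P = "Maya is at home" (False), Q = "the fee has been waived" (False), S = "the bridge is raised" (False).
Parsed as not (not P and (Q xor not S))

not P = not False = True
not S = not False = True
Q xor not S = False xor True = True
not P and (Q xor not S) = True and True = True
not (not P and (Q xor not S)) = not True = False

False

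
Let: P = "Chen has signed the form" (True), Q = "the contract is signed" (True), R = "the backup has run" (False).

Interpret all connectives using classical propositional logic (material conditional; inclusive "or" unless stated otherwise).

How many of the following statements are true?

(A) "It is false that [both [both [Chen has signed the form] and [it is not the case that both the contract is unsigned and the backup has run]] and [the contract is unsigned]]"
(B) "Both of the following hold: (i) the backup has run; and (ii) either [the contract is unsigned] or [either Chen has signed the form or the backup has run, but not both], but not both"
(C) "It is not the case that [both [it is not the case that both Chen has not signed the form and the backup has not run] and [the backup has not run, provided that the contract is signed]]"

1

(A): This is not ((P and (not Q nand R)) and not Q).

not Q = not True = False
not Q nand R = False nand False = True
P and (not Q nand R) = True and True = True
not Q = not True = False
(P and (not Q nand R)) and not Q = True and False = False
not ((P and (not Q nand R)) and not Q) = not False = True
So (A) is true.

(B): Parsed as R and (not Q xor (P xor R))

not Q = not True = False
P xor R = True xor False = True
not Q xor (P xor R) = False xor True = True
R and (not Q xor (P xor R)) = False and True = False
So (B) is false.

(C): This is not ((not P nand not R) and (Q -> not R)).

not P = not True = False
not R = not False = True
not P nand not R = False nand True = True
not R = not False = True
Q -> not R = True -> True = True
(not P nand not R) and (Q -> not R) = True and True = True
not ((not P nand not R) and (Q -> not R)) = not True = False
Thus (C) is false.

Count: 1.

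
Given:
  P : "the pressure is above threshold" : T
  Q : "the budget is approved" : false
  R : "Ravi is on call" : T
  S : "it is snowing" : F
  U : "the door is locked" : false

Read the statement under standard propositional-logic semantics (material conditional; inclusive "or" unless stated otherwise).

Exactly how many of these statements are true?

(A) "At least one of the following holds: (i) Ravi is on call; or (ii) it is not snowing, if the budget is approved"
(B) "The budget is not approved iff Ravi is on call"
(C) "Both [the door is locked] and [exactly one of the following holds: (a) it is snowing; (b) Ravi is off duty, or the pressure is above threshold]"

(A): This is R ∨ (Q → ¬S).

¬S = ¬F = T
Q → ¬S = F → T = T
R ∨ (Q → ¬S) = T ∨ T = T
Thus (A) is true.

(B): Parsed as ¬Q ↔ R

¬Q = ¬F = T
¬Q ↔ R = T ↔ T = T
Hence (B) is true.

(C): Parsed as U ∧ (S ⊕ (¬R ∨ P))

¬R = ¬T = F
¬R ∨ P = F ∨ T = T
S ⊕ (¬R ∨ P) = F ⊕ T = T
U ∧ (S ⊕ (¬R ∨ P)) = F ∧ T = F
Hence (C) is false.

True statements: 2.

2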